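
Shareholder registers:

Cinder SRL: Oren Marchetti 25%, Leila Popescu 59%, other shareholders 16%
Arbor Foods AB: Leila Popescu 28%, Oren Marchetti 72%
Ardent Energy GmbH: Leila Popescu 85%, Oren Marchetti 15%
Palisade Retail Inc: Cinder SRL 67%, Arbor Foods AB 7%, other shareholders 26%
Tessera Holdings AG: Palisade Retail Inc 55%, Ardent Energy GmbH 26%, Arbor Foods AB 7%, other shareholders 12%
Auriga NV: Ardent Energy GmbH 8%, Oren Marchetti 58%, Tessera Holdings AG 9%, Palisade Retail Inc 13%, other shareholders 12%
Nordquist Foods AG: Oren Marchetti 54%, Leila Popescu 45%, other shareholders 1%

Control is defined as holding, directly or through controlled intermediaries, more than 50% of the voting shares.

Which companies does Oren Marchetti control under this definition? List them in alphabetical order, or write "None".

Oren holds 72% of Arbor, so Oren controls Arbor.
Oren holds 58% of Auriga, so Oren controls Auriga.
Oren holds 54% of Nordquist, so Oren controls Nordquist.
No other company's threshold is met.

Arbor Foods AB, Auriga NV, Nordquist Foods AG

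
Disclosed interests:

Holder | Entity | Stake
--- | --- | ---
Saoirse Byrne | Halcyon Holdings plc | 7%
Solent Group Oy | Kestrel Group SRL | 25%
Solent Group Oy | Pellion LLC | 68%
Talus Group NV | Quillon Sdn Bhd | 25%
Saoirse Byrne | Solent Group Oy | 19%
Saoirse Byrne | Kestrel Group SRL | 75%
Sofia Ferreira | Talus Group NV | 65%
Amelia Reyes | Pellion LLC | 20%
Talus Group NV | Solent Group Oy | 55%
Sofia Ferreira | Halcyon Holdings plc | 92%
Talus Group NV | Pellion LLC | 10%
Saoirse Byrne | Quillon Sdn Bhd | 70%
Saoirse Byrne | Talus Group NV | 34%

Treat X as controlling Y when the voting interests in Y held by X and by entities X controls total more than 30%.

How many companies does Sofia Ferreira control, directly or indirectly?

4

Sofia holds 65% of Talus, so Sofia controls Talus.
Talus holds 55% of Solent, so Sofia controls Solent.
Talus and Solent together hold 10% + 68% = 78% of Pellion, so Sofia controls Pellion.
Sofia holds 92% of Halcyon, so Sofia controls Halcyon.
No other company's threshold is met.
Sofia controls 4 companies.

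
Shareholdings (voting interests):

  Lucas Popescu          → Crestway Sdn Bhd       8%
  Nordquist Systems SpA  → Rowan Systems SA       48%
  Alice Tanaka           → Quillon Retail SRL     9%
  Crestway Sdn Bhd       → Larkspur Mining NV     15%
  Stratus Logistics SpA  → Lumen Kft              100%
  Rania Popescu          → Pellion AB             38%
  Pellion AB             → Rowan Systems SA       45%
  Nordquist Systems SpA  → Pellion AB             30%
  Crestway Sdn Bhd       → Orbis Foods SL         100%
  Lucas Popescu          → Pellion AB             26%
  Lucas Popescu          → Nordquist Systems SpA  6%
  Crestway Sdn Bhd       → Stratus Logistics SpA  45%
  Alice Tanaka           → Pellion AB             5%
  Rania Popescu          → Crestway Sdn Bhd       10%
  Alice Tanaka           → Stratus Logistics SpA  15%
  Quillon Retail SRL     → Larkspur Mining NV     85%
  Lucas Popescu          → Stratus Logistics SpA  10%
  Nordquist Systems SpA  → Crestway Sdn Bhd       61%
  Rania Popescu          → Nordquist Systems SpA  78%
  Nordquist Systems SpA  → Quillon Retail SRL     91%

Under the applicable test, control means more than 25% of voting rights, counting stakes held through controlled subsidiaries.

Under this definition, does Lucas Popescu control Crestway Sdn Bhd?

No

Lucas holds 26% of Pellion, so Lucas controls Pellion.
Pellion holds 45% of Rowan, so Lucas controls Rowan.
In Crestway, Lucas's side holds only 8%, not > 25%.
So Lucas does not control Crestway.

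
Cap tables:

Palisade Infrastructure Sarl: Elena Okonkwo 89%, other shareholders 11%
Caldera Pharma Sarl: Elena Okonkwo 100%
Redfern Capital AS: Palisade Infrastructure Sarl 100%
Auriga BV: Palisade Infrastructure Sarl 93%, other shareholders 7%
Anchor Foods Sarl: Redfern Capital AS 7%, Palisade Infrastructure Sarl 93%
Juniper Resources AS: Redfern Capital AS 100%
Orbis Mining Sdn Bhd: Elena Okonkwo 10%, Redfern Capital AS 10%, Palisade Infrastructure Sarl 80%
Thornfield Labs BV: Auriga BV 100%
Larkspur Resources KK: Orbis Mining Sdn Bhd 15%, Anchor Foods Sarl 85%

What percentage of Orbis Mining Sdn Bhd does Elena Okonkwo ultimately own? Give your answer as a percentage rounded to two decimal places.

90.10%

Elena reaches Orbis along 3 paths.
Direct stake: 10% = 10%.
Via Palisade → Redfern: 89% × 100% × 10% = 8.9%.
Via Palisade: 89% × 80% = 71.2%.
Total: 10% + 8.9% + 71.2% = 90.1%.
Rounded: 90.10%.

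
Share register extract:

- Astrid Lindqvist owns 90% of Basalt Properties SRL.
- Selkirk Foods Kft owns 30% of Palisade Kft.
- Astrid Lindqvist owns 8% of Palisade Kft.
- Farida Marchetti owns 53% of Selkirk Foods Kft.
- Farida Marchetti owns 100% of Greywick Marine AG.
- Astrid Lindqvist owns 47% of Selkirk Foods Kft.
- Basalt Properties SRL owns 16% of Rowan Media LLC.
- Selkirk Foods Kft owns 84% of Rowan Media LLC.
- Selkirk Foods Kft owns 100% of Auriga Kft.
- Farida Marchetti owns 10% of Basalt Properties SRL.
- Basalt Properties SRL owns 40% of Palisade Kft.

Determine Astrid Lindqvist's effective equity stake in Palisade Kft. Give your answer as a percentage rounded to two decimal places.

58.10%

Astrid reaches Palisade along 3 paths.
Via Basalt: 90% × 40% = 36%.
Via Selkirk: 47% × 30% = 14.1%.
Direct stake: 8% = 8%.
Total: 36% + 14.1% + 8% = 58.1%.
Rounded: 58.10%.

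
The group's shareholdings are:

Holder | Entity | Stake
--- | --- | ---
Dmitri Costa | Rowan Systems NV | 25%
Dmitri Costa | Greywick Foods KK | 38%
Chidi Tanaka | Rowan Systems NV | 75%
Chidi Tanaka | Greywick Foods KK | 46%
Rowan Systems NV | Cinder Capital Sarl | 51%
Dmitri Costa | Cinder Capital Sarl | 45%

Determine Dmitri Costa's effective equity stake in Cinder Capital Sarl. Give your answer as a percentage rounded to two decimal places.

Dmitri reaches Cinder along 2 paths.
Direct stake: 45% = 45%.
Via Rowan: 25% × 51% = 12.75%.
Total: 45% + 12.75% = 57.75%.

57.75%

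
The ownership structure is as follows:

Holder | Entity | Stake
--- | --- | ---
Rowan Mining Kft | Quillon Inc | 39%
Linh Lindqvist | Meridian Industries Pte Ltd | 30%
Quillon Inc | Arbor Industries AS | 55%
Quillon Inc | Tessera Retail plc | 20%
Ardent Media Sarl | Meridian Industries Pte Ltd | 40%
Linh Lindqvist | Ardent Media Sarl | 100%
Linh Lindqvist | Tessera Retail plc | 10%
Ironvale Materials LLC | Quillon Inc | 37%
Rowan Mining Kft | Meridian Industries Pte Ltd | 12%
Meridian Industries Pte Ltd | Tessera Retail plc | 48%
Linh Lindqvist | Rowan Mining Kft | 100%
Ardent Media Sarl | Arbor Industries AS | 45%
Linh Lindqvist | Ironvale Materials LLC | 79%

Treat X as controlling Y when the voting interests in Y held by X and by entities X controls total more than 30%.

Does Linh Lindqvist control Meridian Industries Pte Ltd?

Yes

Linh holds 100% of Rowan, so Linh controls Rowan.
Linh holds 100% of Ardent, so Linh controls Ardent.
Rowan and Ardent and Linh together hold 12% + 40% + 30% = 82% of Meridian, so Linh controls Meridian.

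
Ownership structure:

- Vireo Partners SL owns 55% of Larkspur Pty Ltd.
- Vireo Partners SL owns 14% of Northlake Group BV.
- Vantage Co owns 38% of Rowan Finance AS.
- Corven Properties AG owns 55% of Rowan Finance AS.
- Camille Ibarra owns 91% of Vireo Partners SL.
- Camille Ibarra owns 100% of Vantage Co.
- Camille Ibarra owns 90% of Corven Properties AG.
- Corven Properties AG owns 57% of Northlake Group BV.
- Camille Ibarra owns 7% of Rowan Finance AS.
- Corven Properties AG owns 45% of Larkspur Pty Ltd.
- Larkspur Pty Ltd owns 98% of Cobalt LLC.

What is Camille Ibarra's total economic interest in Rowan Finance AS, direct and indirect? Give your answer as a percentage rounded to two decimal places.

Camille reaches Rowan along 3 paths.
Via Vantage: 100% × 38% = 38%.
Via Corven: 90% × 55% = 49.5%.
Direct stake: 7% = 7%.
Total: 38% + 49.5% + 7% = 94.5%.
Rounded: 94.50%.

94.50%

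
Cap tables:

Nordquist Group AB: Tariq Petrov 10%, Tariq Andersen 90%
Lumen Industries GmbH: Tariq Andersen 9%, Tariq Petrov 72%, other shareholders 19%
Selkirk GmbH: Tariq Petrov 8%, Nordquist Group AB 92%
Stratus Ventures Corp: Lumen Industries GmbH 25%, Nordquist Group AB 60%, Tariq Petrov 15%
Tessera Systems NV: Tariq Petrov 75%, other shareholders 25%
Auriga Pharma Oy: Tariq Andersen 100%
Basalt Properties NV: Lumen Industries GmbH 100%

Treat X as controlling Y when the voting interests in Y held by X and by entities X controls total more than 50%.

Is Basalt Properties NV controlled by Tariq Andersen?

No

Tariq Andersen holds 90% of Nordquist, so Tariq Andersen controls Nordquist.
Nordquist holds 92% of Selkirk, so Tariq Andersen controls Selkirk.
Nordquist holds 60% of Stratus, so Tariq Andersen controls Stratus.
Tariq Andersen holds 100% of Auriga, so Tariq Andersen controls Auriga.
Neither Tariq Andersen nor any entity Tariq Andersen controls holds any voting interest in Basalt.
So Tariq Andersen does not control Basalt.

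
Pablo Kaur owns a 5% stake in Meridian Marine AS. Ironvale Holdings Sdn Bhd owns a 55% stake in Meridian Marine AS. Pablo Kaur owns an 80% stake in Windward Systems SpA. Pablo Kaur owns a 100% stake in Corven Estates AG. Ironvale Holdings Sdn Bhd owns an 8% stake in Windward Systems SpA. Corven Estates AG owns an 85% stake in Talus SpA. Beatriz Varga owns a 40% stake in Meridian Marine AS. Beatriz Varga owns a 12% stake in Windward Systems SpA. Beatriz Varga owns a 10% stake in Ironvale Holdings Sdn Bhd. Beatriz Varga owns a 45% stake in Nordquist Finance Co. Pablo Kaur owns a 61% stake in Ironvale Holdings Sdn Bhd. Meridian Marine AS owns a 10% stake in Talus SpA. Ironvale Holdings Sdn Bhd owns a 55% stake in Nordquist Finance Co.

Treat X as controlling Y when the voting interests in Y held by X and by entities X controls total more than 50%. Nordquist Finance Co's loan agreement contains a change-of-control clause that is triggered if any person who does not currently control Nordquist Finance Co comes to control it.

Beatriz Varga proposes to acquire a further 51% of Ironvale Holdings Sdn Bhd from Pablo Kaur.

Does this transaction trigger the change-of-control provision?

Yes

The purchase adds only to Beatriz's holdings (Pablo's stake shrinks), so Beatriz is the only person who could newly come to control Nordquist.
Beatriz's largest direct stake is 45% in Nordquist, which does not meet the threshold, so Beatriz controls no company.
In Nordquist, Beatriz's side holds only 45%, not > 50%.
So before the transaction, Beatriz does not control Nordquist.
After the purchase, Beatriz's direct stake in Ironvale rises to 10% + 51% = 61%, and Pablo's stake falls to 10%.
Beatriz holds 61% of Ironvale, so Beatriz controls Ironvale.
Beatriz and Ironvale together hold 45% + 55% = 100% of Nordquist, so Beatriz controls Nordquist.
Beatriz did not control Nordquist before and does after, so the clause is triggered.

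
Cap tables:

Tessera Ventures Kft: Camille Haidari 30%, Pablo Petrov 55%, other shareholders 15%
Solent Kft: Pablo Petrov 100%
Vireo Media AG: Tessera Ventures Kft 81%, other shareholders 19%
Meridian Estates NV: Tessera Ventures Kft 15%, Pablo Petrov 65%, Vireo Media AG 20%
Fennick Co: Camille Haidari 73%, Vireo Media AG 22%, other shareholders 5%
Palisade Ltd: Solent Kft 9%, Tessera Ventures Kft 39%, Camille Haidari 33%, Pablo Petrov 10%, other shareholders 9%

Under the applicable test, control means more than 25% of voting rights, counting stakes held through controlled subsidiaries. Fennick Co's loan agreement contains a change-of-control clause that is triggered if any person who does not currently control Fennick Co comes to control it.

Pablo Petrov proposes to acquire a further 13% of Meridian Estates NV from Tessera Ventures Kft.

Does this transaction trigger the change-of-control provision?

No

The purchase adds only to Pablo's holdings (Tessera's stake shrinks), so Pablo is the only person who could newly come to control Fennick.
Pablo holds 55% of Tessera, so Pablo controls Tessera.
Pablo holds 100% of Solent, so Pablo controls Solent.
Tessera holds 81% of Vireo, so Pablo controls Vireo.
Tessera and Pablo and Vireo together hold 15% + 65% + 20% = 100% of Meridian, so Pablo controls Meridian.
Solent and Tessera and Pablo together hold 9% + 39% + 10% = 58% of Palisade, so Pablo controls Palisade.
In Fennick, Pablo's side holds only 22%, not > 25%.
So before the transaction, Pablo does not control Fennick.
After the purchase, Pablo's direct stake in Meridian rises to 65% + 13% = 78%, and Tessera's stake falls to 2%.
Tessera and Pablo and Vireo together hold 2% + 78% + 20% = 100% of Meridian, so Pablo controls Meridian.
After the transaction, Pablo's side holds 22% of Fennick, not > 25%, so Pablo still does not control Fennick.
No new person acquires control, so the clause is not triggered.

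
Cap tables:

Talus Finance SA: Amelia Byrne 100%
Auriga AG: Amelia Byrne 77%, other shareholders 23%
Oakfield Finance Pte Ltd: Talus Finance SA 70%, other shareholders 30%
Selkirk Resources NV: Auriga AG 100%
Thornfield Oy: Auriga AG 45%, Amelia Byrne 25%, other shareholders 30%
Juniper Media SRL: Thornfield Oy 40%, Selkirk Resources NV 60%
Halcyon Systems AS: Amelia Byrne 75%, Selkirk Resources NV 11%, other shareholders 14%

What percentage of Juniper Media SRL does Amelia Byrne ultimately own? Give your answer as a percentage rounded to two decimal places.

70.06%

Amelia reaches Juniper along 3 paths.
Via Auriga → Thornfield: 77% × 45% × 40% = 13.86%.
Via Thornfield: 25% × 40% = 10%.
Via Auriga → Selkirk: 77% × 100% × 60% = 46.2%.
Total: 13.86% + 10% + 46.2% = 70.06%.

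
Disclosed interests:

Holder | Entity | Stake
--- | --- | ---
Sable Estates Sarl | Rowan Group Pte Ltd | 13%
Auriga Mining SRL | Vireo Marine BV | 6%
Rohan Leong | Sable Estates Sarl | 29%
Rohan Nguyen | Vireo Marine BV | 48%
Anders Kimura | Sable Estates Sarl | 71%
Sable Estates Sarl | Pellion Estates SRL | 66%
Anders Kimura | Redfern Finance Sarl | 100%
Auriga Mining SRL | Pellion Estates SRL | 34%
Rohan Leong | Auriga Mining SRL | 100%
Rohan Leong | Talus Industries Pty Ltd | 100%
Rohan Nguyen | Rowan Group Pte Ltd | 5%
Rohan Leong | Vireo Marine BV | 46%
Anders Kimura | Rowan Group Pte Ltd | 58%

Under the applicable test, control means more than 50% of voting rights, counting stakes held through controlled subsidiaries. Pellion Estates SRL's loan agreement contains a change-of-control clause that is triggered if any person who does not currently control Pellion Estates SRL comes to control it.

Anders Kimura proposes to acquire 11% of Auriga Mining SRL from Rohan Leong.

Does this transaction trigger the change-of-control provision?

The purchase adds only to Anders's holdings (Rohan Leong's stake shrinks), so Anders is the only person who could newly come to control Pellion.
Anders holds 71% of Sable, so Anders controls Sable.
Sable holds 66% of Pellion, so Anders controls Pellion.
So Anders already controls Pellion before the transaction.
After the purchase, Anders holds 11% of Auriga directly, and Rohan Leong's stake falls to 89%.
Anders controlled Pellion already, so this is not a new person acquiring control; every other person's position is unchanged or reduced.
No new person acquires control, so the clause is not triggered.

No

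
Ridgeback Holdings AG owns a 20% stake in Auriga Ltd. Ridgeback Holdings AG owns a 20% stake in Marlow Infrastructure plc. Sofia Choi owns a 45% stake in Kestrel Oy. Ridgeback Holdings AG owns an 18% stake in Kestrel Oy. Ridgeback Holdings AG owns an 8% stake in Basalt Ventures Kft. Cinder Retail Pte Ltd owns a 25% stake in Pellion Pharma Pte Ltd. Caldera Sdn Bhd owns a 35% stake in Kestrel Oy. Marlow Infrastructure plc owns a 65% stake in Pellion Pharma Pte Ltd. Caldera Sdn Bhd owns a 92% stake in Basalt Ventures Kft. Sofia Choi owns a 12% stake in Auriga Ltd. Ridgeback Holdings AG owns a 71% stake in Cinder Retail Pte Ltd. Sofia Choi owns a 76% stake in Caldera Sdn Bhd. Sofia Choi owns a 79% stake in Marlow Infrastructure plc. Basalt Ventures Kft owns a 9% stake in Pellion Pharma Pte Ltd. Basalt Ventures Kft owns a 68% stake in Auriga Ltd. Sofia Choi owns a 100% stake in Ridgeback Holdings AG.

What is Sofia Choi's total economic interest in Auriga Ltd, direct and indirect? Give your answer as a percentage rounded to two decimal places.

Sofia reaches Auriga along 4 paths.
Direct stake: 12% = 12%.
Via Ridgeback: 100% × 20% = 20%.
Via Ridgeback → Basalt: 100% × 8% × 68% = 5.44%.
Via Caldera → Basalt: 76% × 92% × 68% = 47.5456%.
Total: 12% + 20% + 5.44% + 47.5456% = 84.9856%.
Rounded: 84.99%.

84.99%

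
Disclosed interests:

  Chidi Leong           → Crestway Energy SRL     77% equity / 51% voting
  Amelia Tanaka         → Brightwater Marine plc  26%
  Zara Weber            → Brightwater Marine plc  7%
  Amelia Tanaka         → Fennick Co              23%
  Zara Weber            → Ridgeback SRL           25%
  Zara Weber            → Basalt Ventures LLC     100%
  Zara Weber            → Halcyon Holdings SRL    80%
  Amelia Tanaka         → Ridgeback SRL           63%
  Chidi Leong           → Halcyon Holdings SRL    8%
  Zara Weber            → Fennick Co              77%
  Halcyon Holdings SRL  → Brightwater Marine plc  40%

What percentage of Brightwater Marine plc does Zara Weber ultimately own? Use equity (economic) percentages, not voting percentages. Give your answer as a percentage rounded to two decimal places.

Zara reaches Brightwater along 2 paths.
Direct stake: 7% = 7%.
Via Halcyon: 80% × 40% = 32%.
Total: 7% + 32% = 39%.
Rounded: 39.00%.

39.00%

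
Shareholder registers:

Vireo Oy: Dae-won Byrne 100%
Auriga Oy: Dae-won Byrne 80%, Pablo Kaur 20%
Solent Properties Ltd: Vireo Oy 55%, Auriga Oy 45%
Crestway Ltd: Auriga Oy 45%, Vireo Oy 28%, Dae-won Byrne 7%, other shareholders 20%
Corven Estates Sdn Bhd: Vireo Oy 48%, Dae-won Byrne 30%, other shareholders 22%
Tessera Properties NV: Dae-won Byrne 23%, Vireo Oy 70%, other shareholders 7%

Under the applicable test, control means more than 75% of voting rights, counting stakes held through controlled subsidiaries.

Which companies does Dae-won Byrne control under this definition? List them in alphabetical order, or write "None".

Auriga Oy, Corven Estates Sdn Bhd, Crestway Ltd, Solent Properties Ltd, Tessera Properties NV, Vireo Oy

Dae-won holds 100% of Vireo, so Dae-won controls Vireo.
Dae-won holds 80% of Auriga, so Dae-won controls Auriga.
Vireo and Auriga together hold 55% + 45% = 100% of Solent, so Dae-won controls Solent.
Auriga and Vireo and Dae-won together hold 45% + 28% + 7% = 80% of Crestway, so Dae-won controls Crestway.
Vireo and Dae-won together hold 48% + 30% = 78% of Corven, so Dae-won controls Corven.
Dae-won and Vireo together hold 23% + 70% = 93% of Tessera, so Dae-won controls Tessera.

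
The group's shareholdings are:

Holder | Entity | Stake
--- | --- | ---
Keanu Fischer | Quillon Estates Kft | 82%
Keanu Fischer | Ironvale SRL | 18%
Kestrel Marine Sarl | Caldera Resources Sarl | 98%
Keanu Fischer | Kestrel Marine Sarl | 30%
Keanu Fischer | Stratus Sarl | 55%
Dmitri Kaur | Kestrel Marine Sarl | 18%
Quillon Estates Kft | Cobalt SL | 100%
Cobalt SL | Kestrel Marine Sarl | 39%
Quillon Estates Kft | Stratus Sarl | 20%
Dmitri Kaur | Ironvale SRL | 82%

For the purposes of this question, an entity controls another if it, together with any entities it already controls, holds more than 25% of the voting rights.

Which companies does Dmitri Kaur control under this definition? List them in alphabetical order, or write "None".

Ironvale SRL

Dmitri holds 82% of Ironvale, so Dmitri controls Ironvale.
No other company's threshold is met.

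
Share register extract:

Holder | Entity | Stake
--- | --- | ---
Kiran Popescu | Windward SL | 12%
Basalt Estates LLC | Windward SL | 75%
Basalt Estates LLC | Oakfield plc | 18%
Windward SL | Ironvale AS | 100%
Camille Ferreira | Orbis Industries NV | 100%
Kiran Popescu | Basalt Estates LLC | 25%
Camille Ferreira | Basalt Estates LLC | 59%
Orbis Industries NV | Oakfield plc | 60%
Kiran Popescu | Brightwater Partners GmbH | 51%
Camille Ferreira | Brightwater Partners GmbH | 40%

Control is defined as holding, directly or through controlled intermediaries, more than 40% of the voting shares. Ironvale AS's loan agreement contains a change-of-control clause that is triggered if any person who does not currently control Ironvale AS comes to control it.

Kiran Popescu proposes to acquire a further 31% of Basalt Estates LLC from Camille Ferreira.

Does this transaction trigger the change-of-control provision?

Yes

The purchase adds only to Kiran's holdings (Camille's stake shrinks), so Kiran is the only person who could newly come to control Ironvale.
Kiran holds 51% of Brightwater, so Kiran controls Brightwater.
Neither Kiran nor any entity Kiran controls holds any voting interest in Ironvale.
So before the transaction, Kiran does not control Ironvale.
After the purchase, Kiran's direct stake in Basalt rises to 25% + 31% = 56%, and Camille's stake falls to 28%.
Kiran holds 56% of Basalt, so Kiran controls Basalt.
Kiran and Basalt together hold 12% + 75% = 87% of Windward, so Kiran controls Windward.
Windward holds 100% of Ironvale, so Kiran controls Ironvale.
Kiran did not control Ironvale before and does after, so the clause is triggered.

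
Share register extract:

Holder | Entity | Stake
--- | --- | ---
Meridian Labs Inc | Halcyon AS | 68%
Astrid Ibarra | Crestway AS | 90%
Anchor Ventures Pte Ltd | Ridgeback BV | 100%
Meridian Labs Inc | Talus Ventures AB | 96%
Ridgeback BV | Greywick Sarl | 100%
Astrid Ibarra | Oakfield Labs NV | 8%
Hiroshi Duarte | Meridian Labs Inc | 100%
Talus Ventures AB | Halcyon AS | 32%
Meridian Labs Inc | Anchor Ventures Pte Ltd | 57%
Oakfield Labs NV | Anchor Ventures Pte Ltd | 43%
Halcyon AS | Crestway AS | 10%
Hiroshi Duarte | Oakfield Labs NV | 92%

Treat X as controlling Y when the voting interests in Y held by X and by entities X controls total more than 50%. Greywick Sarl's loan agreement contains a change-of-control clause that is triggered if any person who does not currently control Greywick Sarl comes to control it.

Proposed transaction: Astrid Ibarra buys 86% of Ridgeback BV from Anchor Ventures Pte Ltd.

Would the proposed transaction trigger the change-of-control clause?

Yes

The purchase adds only to Astrid's holdings (Anchor's stake shrinks), so Astrid is the only person who could newly come to control Greywick.
Astrid holds 90% of Crestway, so Astrid controls Crestway.
Neither Astrid nor any entity Astrid controls holds any voting interest in Greywick.
So before the transaction, Astrid does not control Greywick.
After the purchase, Astrid holds 86% of Ridgeback directly, and Anchor's stake falls to 14%.
Astrid holds 86% of Ridgeback, so Astrid controls Ridgeback.
Ridgeback holds 100% of Greywick, so Astrid controls Greywick.
Astrid did not control Greywick before and does after, so the clause is triggered.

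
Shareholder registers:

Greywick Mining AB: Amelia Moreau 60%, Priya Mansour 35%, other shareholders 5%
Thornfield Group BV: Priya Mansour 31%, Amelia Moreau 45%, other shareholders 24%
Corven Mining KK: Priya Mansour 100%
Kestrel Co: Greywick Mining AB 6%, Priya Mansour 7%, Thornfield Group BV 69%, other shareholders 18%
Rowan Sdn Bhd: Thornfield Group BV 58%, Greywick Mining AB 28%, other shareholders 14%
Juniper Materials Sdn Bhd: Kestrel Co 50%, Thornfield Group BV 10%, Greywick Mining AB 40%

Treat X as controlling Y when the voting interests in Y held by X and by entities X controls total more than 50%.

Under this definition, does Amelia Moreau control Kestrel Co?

Amelia holds 60% of Greywick, so Amelia controls Greywick.
In Kestrel, Amelia's side holds only 6%, not > 50%.
So Amelia does not control Kestrel.

No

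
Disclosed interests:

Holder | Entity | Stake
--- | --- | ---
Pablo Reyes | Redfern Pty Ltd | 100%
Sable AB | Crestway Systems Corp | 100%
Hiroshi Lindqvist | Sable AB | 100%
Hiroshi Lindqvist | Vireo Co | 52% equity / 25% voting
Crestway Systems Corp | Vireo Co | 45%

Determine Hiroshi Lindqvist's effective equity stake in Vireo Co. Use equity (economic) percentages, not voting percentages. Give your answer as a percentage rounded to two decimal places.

97.00%

Hiroshi reaches Vireo along 2 paths.
Direct stake: 52% = 52%.
Via Sable → Crestway: 100% × 100% × 45% = 45%.
Total: 52% + 45% = 97%.
Rounded: 97.00%.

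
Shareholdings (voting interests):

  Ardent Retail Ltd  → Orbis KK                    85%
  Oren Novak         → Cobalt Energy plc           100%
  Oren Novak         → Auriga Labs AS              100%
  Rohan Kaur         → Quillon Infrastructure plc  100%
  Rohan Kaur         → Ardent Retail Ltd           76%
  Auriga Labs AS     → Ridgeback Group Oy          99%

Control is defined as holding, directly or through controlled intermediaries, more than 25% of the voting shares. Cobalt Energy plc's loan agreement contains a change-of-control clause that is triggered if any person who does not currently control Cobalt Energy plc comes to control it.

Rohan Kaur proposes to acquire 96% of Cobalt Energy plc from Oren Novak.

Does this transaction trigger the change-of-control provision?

Yes

The purchase adds only to Rohan's holdings (Oren's stake shrinks), so Rohan is the only person who could newly come to control Cobalt.
Rohan holds 76% of Ardent, so Rohan controls Ardent.
Rohan holds 100% of Quillon, so Rohan controls Quillon.
Ardent holds 85% of Orbis, so Rohan controls Orbis.
Neither Rohan nor any entity Rohan controls holds any voting interest in Cobalt.
So before the transaction, Rohan does not control Cobalt.
After the purchase, Rohan holds 96% of Cobalt directly, and Oren's stake falls to 4%.
Rohan holds 96% of Cobalt, so Rohan controls Cobalt.
Rohan did not control Cobalt before and does after, so the clause is triggered.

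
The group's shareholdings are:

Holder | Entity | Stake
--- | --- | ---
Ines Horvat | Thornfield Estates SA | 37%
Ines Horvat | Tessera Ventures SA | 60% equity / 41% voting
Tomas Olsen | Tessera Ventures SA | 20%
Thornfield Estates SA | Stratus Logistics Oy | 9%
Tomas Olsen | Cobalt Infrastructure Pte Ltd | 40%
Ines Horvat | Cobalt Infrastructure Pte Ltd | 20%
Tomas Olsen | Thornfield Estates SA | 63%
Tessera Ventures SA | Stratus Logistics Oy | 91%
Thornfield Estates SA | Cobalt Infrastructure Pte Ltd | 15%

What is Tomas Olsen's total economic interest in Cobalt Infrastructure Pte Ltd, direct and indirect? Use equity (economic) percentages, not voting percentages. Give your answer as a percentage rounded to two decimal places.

Tomas reaches Cobalt along 2 paths.
Direct stake: 40% = 40%.
Via Thornfield: 63% × 15% = 9.45%.
Total: 40% + 9.45% = 49.45%.

49.45%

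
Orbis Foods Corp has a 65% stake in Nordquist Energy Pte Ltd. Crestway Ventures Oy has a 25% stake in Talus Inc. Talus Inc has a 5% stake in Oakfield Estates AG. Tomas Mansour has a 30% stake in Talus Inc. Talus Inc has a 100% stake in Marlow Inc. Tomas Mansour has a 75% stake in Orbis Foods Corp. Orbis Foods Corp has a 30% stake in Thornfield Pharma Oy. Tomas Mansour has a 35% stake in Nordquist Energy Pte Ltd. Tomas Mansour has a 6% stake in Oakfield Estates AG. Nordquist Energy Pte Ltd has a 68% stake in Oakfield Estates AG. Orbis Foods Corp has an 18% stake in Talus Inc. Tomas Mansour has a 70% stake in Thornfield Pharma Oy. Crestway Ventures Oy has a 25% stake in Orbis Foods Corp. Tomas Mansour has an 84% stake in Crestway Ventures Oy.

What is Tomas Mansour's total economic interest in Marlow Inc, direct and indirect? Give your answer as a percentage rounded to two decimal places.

68.28%

Tomas reaches Marlow along 4 paths.
Via Crestway → Talus: 84% × 25% × 100% = 21%.
Via Talus: 30% × 100% = 30%.
Via Crestway → Orbis → Talus: 84% × 25% × 18% × 100% = 3.78%.
Via Orbis → Talus: 75% × 18% × 100% = 13.5%.
Total: 21% + 30% + 3.78% + 13.5% = 68.28%.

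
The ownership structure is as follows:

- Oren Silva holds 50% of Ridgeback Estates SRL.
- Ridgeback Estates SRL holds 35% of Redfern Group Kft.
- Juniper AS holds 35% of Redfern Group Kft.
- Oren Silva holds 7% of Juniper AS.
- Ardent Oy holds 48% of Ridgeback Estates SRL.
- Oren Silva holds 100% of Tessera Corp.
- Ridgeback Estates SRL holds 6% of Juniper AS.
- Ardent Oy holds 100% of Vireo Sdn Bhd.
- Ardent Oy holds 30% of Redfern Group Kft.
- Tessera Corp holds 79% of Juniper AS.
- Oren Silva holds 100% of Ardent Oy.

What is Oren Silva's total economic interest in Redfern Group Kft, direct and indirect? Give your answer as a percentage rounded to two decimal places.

Oren reaches Redfern along 7 paths.
Via Juniper: 7% × 35% = 2.45%.
Via Ridgeback → Juniper: 50% × 6% × 35% = 1.05%.
Via Ardent → Ridgeback → Juniper: 100% × 48% × 6% × 35% = 1.008%.
Via Tessera → Juniper: 100% × 79% × 35% = 27.65%.
Via Ardent: 100% × 30% = 30%.
Via Ridgeback: 50% × 35% = 17.5%.
Via Ardent → Ridgeback: 100% × 48% × 35% = 16.8%.
Total: 2.45% + 1.05% + 1.008% + 27.65% + 30% + 17.5% + 16.8% = 96.458%.
Rounded: 96.46%.

96.46%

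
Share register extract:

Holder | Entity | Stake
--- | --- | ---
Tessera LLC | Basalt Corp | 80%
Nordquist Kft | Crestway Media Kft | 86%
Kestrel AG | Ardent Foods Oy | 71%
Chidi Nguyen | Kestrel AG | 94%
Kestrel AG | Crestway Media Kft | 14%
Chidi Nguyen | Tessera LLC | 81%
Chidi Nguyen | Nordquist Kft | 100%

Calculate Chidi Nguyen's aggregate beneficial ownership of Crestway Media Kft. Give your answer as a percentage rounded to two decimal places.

Chidi reaches Crestway along 2 paths.
Via Nordquist: 100% × 86% = 86%.
Via Kestrel: 94% × 14% = 13.16%.
Total: 86% + 13.16% = 99.16%.

99.16%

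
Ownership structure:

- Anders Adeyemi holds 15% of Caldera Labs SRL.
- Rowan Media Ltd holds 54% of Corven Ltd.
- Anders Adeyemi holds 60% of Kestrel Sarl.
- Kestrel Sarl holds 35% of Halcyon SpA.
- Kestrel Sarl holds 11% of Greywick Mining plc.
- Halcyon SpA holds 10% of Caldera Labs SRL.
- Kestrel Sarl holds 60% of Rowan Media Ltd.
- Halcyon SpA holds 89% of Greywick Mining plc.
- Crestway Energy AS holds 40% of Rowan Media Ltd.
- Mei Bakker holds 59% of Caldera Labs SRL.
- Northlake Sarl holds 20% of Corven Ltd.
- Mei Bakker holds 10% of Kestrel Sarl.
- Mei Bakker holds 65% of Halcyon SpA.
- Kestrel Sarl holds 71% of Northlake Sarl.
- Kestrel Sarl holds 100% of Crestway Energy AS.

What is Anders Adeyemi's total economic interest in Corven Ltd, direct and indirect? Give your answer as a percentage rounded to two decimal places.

Anders reaches Corven along 3 paths.
Via Kestrel → Rowan: 60% × 60% × 54% = 19.44%.
Via Kestrel → Crestway → Rowan: 60% × 100% × 40% × 54% = 12.96%.
Via Kestrel → Northlake: 60% × 71% × 20% = 8.52%.
Total: 19.44% + 12.96% + 8.52% = 40.92%.

40.92%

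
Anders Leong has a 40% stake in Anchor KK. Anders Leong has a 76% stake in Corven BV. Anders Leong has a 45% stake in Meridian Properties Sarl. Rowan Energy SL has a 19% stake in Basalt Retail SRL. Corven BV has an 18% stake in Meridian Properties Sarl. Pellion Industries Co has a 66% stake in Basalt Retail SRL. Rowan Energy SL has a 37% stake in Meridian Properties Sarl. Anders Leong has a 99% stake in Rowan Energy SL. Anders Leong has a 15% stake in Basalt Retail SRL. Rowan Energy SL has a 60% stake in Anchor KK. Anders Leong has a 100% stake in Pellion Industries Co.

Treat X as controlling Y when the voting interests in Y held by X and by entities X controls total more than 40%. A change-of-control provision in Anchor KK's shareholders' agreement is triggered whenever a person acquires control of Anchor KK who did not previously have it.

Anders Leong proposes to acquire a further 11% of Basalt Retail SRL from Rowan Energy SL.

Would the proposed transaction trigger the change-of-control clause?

The purchase adds only to Anders's holdings (Rowan's stake shrinks), so Anders is the only person who could newly come to control Anchor.
Anders holds 99% of Rowan, so Anders controls Rowan.
Anders and Rowan together hold 40% + 60% = 100% of Anchor, so Anders controls Anchor.
So Anders already controls Anchor before the transaction.
After the purchase, Anders's direct stake in Basalt rises to 15% + 11% = 26%, and Rowan's stake falls to 8%.
Anders controlled Anchor already, so this is not a new person acquiring control; every other person's position is unchanged or reduced.
No new person acquires control, so the clause is not triggered.

No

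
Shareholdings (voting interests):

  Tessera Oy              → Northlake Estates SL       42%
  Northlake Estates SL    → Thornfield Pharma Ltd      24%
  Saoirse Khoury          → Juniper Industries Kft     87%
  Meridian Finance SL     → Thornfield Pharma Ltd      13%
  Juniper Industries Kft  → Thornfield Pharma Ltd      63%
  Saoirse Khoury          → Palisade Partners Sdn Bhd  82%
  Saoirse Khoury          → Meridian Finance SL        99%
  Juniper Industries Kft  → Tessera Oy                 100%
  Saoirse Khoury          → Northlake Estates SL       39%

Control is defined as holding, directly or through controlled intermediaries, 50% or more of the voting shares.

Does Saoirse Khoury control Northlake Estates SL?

Yes

Saoirse holds 87% of Juniper, so Saoirse controls Juniper.
Juniper holds 100% of Tessera, so Saoirse controls Tessera.
Tessera and Saoirse together hold 42% + 39% = 81% of Northlake, so Saoirse controls Northlake.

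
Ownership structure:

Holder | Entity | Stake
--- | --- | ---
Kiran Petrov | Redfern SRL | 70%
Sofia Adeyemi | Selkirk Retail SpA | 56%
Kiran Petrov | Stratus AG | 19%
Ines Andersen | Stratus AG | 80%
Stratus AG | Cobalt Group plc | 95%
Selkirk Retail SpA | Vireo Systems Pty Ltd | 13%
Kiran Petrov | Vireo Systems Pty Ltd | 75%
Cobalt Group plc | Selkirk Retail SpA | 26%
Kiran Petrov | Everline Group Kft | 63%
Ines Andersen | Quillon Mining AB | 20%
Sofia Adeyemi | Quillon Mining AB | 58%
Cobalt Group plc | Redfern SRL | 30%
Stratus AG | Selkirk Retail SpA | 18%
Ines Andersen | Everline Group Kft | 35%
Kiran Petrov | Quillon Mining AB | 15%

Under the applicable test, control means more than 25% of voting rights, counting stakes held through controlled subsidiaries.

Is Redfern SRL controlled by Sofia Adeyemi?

No

Sofia holds 58% of Quillon, so Sofia controls Quillon.
Sofia holds 56% of Selkirk, so Sofia controls Selkirk.
Neither Sofia nor any entity Sofia controls holds any voting interest in Redfern.
So Sofia does not control Redfern.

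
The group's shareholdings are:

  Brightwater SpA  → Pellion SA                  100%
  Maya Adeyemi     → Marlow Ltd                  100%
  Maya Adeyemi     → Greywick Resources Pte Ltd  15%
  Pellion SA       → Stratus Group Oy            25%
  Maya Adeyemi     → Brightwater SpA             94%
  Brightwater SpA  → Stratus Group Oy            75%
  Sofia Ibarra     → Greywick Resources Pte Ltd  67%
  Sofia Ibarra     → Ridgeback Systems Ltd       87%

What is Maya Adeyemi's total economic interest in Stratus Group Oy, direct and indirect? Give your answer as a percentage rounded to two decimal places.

Maya reaches Stratus along 2 paths.
Via Brightwater: 94% × 75% = 70.5%.
Via Brightwater → Pellion: 94% × 100% × 25% = 23.5%.
Total: 70.5% + 23.5% = 94%.
Rounded: 94.00%.

94.00%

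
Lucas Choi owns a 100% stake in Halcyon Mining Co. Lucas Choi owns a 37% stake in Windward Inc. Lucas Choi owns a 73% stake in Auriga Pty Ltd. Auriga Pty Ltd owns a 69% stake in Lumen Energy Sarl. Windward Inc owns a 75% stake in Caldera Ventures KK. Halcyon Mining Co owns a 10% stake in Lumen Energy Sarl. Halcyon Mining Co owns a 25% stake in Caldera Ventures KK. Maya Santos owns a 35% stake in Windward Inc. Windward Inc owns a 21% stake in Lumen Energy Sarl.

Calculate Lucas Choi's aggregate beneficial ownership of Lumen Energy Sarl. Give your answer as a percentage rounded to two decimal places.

Lucas reaches Lumen along 3 paths.
Via Auriga: 73% × 69% = 50.37%.
Via Halcyon: 100% × 10% = 10%.
Via Windward: 37% × 21% = 7.77%.
Total: 50.37% + 10% + 7.77% = 68.14%.

68.14%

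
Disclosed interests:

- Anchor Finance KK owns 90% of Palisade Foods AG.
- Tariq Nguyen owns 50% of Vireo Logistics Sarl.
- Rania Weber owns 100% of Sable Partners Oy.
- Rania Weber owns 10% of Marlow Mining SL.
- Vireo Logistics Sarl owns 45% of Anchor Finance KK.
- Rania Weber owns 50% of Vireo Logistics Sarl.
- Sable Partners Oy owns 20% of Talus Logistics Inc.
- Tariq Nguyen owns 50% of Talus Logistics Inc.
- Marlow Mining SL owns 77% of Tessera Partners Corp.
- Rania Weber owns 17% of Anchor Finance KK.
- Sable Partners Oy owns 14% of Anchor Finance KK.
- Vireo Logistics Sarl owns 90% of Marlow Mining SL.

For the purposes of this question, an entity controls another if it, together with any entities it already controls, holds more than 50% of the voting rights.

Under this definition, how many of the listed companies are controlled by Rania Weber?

Rania holds 100% of Sable, so Rania controls Sable.
No other company's threshold is met.
Rania controls 1 company.

1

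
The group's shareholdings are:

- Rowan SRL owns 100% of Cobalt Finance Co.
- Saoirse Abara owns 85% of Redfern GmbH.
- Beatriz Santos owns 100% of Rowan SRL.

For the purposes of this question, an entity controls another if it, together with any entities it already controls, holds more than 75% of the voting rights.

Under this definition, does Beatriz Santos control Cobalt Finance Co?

Yes

Beatriz holds 100% of Rowan, so Beatriz controls Rowan.
Rowan holds 100% of Cobalt, so Beatriz controls Cobalt.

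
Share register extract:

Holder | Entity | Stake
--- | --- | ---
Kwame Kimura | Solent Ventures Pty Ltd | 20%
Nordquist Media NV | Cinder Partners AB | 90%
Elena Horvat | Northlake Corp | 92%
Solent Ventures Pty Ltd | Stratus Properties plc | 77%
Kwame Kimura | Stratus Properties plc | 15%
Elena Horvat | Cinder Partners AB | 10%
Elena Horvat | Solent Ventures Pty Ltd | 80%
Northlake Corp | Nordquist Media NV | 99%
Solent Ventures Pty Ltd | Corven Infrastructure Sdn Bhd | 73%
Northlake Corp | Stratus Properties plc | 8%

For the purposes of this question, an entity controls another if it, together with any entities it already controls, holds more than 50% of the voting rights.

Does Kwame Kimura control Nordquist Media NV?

Kwame's largest direct stake is 20% in Solent, which does not meet the threshold, so Kwame controls no company.
Neither Kwame nor any entity Kwame controls holds any voting interest in Nordquist.
So Kwame does not control Nordquist.

No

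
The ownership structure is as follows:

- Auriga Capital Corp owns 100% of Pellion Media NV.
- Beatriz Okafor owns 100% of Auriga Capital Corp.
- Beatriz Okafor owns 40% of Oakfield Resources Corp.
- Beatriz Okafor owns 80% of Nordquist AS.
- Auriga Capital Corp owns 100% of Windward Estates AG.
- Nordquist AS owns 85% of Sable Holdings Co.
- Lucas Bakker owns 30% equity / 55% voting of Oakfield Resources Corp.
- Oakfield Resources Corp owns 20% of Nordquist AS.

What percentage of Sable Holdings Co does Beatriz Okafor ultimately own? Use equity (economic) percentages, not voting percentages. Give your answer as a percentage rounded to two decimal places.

74.80%

Beatriz reaches Sable along 2 paths.
Via Nordquist: 80% × 85% = 68%.
Via Oakfield → Nordquist: 40% × 20% × 85% = 6.8%.
Total: 68% + 6.8% = 74.8%.
Rounded: 74.80%.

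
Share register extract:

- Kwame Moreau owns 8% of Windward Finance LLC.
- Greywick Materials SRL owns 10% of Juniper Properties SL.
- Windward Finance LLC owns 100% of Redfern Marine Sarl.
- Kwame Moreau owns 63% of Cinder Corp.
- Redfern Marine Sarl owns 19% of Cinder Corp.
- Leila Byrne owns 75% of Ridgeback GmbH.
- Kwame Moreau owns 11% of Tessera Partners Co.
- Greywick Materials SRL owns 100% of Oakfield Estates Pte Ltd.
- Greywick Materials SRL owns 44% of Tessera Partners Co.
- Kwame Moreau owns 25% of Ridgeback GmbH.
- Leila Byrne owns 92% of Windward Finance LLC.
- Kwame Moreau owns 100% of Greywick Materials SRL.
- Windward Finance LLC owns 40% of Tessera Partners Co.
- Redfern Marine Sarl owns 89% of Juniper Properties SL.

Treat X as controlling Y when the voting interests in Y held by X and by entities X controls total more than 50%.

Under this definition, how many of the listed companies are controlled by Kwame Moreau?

4

Kwame holds 100% of Greywick, so Kwame controls Greywick.
Greywick and Kwame together hold 44% + 11% = 55% of Tessera, so Kwame controls Tessera.
Kwame holds 63% of Cinder, so Kwame controls Cinder.
Greywick holds 100% of Oakfield, so Kwame controls Oakfield.
No other company's threshold is met.
Kwame controls 4 companies.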